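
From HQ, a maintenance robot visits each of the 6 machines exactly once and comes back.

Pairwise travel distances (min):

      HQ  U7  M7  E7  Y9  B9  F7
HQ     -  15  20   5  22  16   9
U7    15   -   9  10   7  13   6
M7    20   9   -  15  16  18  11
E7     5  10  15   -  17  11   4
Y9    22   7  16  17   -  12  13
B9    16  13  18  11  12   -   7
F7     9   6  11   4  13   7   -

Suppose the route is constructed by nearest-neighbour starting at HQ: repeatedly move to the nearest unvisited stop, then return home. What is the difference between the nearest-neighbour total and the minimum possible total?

From HQ: E7=5, F7=9, U7=15, B9=16, M7=20, Y9=22 → choose E7 (5).
From E7: F7=4, U7=10, B9=11, M7=15, Y9=17 → choose F7 (4).
From F7: U7=6, B9=7, M7=11, Y9=13 → choose U7 (6).
From U7: Y9=7, M7=9, B9=13 → choose Y9 (7).
From Y9: B9=12, M7=16 → choose B9 (12).
From B9: M7=18 → choose M7 (18).
NN route HQ → E7 → F7 → U7 → Y9 → B9 → M7 → HQ costs 72.
Optimal: HQ → M7 → U7 → Y9 → B9 → F7 → E7 → HQ costs 64 (by enumerating all 360 distinct tours).
Excess = 72 − 64 = 8.

The nearest-neighbour route is 8 min longer than optimal.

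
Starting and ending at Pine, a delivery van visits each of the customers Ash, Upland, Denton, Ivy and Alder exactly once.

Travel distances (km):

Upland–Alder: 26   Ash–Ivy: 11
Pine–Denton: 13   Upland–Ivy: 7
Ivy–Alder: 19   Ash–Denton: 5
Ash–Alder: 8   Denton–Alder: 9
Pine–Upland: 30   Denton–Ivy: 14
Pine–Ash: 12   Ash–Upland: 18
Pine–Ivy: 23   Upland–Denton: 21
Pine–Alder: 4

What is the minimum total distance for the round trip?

Pine - Ash - Upland - Denton - Ivy - Alder - Pine: 12+18+21+14+19+4 = 88
Pine - Ash - Upland - Denton - Alder - Ivy - Pine: 12+18+21+9+19+23 = 102
Pine - Ash - Upland - Ivy - Denton - Alder - Pine: 12+18+7+14+9+4 = 64
Pine - Ash - Upland - Ivy - Alder - Denton - Pine: 12+18+7+19+9+13 = 78
Pine - Ash - Upland - Alder - Denton - Ivy - Pine: 12+18+26+9+14+23 = 102
Pine - Ash - Upland - Alder - Ivy - Denton - Pine: 12+18+26+19+14+13 = 102
Pine - Ash - Denton - Upland - Ivy - Alder - Pine: 12+5+21+7+19+4 = 68
Pine - Ash - Denton - Upland - Alder - Ivy - Pine: 12+5+21+26+19+23 = 106
Pine - Ash - Denton - Ivy - Upland - Alder - Pine: 12+5+14+7+26+4 = 68
Pine - Ash - Denton - Ivy - Alder - Upland - Pine: 12+5+14+19+26+30 = 106
Pine - Ash - Denton - Alder - Upland - Ivy - Pine: 12+5+9+26+7+23 = 82
Pine - Ash - Denton - Alder - Ivy - Upland - Pine: 12+5+9+19+7+30 = 82
Pine - Ash - Ivy - Upland - Denton - Alder - Pine: 12+11+7+21+9+4 = 64
Pine - Ash - Ivy - Upland - Alder - Denton - Pine: 12+11+7+26+9+13 = 78
… (46 more)
The minimum is 64.
One optimal route: Pine → Ash → Upland → Ivy → Denton → Alder → Pine (or its reverse).

Shortest round trip = 64 km.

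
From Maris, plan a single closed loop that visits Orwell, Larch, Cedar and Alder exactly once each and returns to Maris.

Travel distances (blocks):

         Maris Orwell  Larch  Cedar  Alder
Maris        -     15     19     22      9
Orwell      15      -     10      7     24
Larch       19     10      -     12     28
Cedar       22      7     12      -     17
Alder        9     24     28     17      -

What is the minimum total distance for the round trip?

There are 12 distinct closed tours to check (reversals are equivalent).
Maris - Orwell - Larch - Cedar - Alder - Maris: 15+10+12+17+9 = 63
Maris - Orwell - Larch - Alder - Cedar - Maris: 15+10+28+17+22 = 92
Maris - Orwell - Cedar - Larch - Alder - Maris: 15+7+12+28+9 = 71
Maris - Orwell - Cedar - Alder - Larch - Maris: 15+7+17+28+19 = 86
Maris - Orwell - Alder - Larch - Cedar - Maris: 15+24+28+12+22 = 101
Maris - Orwell - Alder - Cedar - Larch - Maris: 15+24+17+12+19 = 87
Maris - Larch - Orwell - Cedar - Alder - Maris: 19+10+7+17+9 = 62
Maris - Larch - Orwell - Alder - Cedar - Maris: 19+10+24+17+22 = 92
Maris - Larch - Cedar - Orwell - Alder - Maris: 19+12+7+24+9 = 71
Maris - Larch - Alder - Orwell - Cedar - Maris: 19+28+24+7+22 = 100
Maris - Cedar - Orwell - Larch - Alder - Maris: 22+7+10+28+9 = 76
Maris - Cedar - Larch - Orwell - Alder - Maris: 22+12+10+24+9 = 77
The minimum is 62.
One optimal route: Maris → Larch → Orwell → Cedar → Alder → Maris (or its reverse).

62 blocks — the shortest possible round trip.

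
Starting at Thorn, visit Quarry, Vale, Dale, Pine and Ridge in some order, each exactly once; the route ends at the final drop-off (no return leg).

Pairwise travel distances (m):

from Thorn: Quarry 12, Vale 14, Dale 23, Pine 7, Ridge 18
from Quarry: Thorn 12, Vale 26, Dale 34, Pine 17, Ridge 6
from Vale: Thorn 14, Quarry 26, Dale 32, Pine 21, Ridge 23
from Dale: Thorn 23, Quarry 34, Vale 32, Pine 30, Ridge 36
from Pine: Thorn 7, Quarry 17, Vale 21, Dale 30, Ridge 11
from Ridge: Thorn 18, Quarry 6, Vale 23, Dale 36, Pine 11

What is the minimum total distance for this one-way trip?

Minimum one-way distance = 82 m.

There are 5! = 120 possible orderings.
Thorn→Quarry→Vale→Dale→Pine→Ridge: 12+26+32+30+11 = 111
Thorn→Quarry→Vale→Dale→Ridge→Pine: 12+26+32+36+11 = 117
Thorn→Quarry→Vale→Pine→Dale→Ridge: 12+26+21+30+36 = 125
Thorn→Quarry→Vale→Pine→Ridge→Dale: 12+26+21+11+36 = 106
Thorn→Quarry→Vale→Ridge→Dale→Pine: 12+26+23+36+30 = 127
Thorn→Quarry→Vale→Ridge→Pine→Dale: 12+26+23+11+30 = 102
Thorn→Quarry→Dale→Vale→Pine→Ridge: 12+34+32+21+11 = 110
Thorn→Quarry→Dale→Vale→Ridge→Pine: 12+34+32+23+11 = 112
Thorn→Quarry→Dale→Pine→Vale→Ridge: 12+34+30+21+23 = 120
Thorn→Quarry→Dale→Pine→Ridge→Vale: 12+34+30+11+23 = 110
Thorn→Quarry→Dale→Ridge→Vale→Pine: 12+34+36+23+21 = 126
Thorn→Quarry→Dale→Ridge→Pine→Vale: 12+34+36+11+21 = 114
Thorn→Quarry→Pine→Vale→Dale→Ridge: 12+17+21+32+36 = 118
Thorn→Quarry→Pine→Vale→Ridge→Dale: 12+17+21+23+36 = 109
… (106 more)
Thorn→Quarry→Ridge→Pine→Vale→Dale: 12+6+11+21+32 = 82  ← best
The minimum is 82.
One shortest path: Thorn → Quarry → Ridge → Pine → Vale → Dale.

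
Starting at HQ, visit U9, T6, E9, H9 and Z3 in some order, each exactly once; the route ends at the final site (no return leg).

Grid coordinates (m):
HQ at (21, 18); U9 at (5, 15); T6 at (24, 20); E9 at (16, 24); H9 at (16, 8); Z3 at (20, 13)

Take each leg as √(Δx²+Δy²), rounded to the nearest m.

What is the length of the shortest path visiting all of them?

Minimum one-way distance = 44 m.

There are 5! = 120 possible orderings.
HQ → U9 → T6 → E9 → H9 → Z3: 16+20+9+16+6 = 67
HQ → U9 → T6 → E9 → Z3 → H9: 16+20+9+12+6 = 63
HQ → U9 → T6 → H9 → E9 → Z3: 16+20+14+16+12 = 78
HQ → U9 → T6 → H9 → Z3 → E9: 16+20+14+6+12 = 68
HQ → U9 → T6 → Z3 → E9 → H9: 16+20+8+12+16 = 72
HQ → U9 → T6 → Z3 → H9 → E9: 16+20+8+6+16 = 66
HQ → U9 → E9 → T6 → H9 → Z3: 16+14+9+14+6 = 59
HQ → U9 → E9 → T6 → Z3 → H9: 16+14+9+8+6 = 53
HQ → U9 → E9 → H9 → T6 → Z3: 16+14+16+14+8 = 68
HQ → U9 → E9 → H9 → Z3 → T6: 16+14+16+6+8 = 60
HQ → U9 → E9 → Z3 → T6 → H9: 16+14+12+8+14 = 64
HQ → U9 → E9 → Z3 → H9 → T6: 16+14+12+6+14 = 62
HQ → U9 → H9 → T6 → E9 → Z3: 16+13+14+9+12 = 64
HQ → U9 → H9 → T6 → Z3 → E9: 16+13+14+8+12 = 63
… (106 more)
HQ → T6 → E9 → Z3 → H9 → U9: 4+9+12+6+13 = 44  ← best
The minimum is 44.
One shortest path: HQ → T6 → E9 → Z3 → H9 → U9.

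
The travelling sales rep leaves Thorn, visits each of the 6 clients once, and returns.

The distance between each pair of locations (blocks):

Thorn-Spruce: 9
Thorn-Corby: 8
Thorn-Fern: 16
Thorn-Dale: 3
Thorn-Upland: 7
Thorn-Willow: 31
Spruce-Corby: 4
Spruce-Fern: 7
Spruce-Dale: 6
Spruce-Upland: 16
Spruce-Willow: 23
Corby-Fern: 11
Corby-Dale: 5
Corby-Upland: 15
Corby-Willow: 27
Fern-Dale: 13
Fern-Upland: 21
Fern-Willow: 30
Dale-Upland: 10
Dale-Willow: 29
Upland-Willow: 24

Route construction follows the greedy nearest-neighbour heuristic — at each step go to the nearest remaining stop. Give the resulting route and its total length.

At Thorn the remaining stops are Dale 3, Upland 7, Corby 8, Spruce 9, Fern 16, Willow 31; go to Dale.
At Dale the remaining stops are Corby 5, Spruce 6, Upland 10, Fern 13, Willow 29; go to Corby.
At Corby the remaining stops are Spruce 4, Fern 11, Upland 15, Willow 27; go to Spruce.
At Spruce the remaining stops are Fern 7, Upland 16, Willow 23; go to Fern.
At Fern the remaining stops are Upland 21, Willow 30; go to Upland.
At Upland the remaining stops are Willow 24; go to Willow.
Return Willow→Thorn: 31.
Total = 3 + 5 + 4 + 7 + 21 + 24 + 31 = 95.

Nearest-neighbour total = 95 blocks; route Thorn → Dale → Corby → Spruce → Fern → Upland → Willow → Thorn.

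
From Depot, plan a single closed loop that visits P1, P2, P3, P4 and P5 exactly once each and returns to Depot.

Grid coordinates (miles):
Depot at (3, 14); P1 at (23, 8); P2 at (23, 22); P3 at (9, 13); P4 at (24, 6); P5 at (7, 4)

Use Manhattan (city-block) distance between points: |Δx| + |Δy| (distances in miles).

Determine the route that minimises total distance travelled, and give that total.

With 5 stops there are 5!/2 = 60 distinct round trips (a route and its reverse cost the same).
Depot→P1→P2→P3→P4→P5→Depot: 26+14+23+22+19+14 = 118
Depot→P1→P2→P3→P5→P4→Depot: 26+14+23+11+19+29 = 122
Depot→P1→P2→P4→P3→P5→Depot: 26+14+17+22+11+14 = 104
Depot→P1→P2→P4→P5→P3→Depot: 26+14+17+19+11+7 = 94
Depot→P1→P2→P5→P3→P4→Depot: 26+14+34+11+22+29 = 136
Depot→P1→P2→P5→P4→P3→Depot: 26+14+34+19+22+7 = 122
Depot→P1→P3→P2→P4→P5→Depot: 26+19+23+17+19+14 = 118
Depot→P1→P3→P2→P5→P4→Depot: 26+19+23+34+19+29 = 150
Depot→P1→P3→P4→P2→P5→Depot: 26+19+22+17+34+14 = 132
Depot→P1→P3→P4→P5→P2→Depot: 26+19+22+19+34+28 = 148
Depot→P1→P3→P5→P2→P4→Depot: 26+19+11+34+17+29 = 136
Depot→P1→P3→P5→P4→P2→Depot: 26+19+11+19+17+28 = 120
Depot→P1→P4→P2→P3→P5→Depot: 26+3+17+23+11+14 = 94
Depot→P1→P4→P2→P5→P3→Depot: 26+3+17+34+11+7 = 98
… (46 more)
Depot→P3→P2→P1→P4→P5→Depot: 7+23+14+3+19+14 = 80  ← best
The minimum is 80.
One optimal route: Depot → P3 → P2 → P1 → P4 → P5 → Depot (or its reverse).

Shortest round trip = 80 miles.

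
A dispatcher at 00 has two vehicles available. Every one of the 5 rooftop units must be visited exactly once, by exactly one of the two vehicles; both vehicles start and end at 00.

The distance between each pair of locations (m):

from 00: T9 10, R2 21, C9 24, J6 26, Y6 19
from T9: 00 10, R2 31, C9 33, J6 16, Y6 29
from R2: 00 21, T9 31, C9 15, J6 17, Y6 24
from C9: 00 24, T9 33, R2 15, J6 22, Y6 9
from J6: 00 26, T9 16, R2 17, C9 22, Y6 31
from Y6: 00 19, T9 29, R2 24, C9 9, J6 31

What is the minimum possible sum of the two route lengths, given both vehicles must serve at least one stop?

Minimum combined distance: 106 m.

Try each way of splitting the stops between the two vehicles (each non-empty) and, for each split, find the best tour for each vehicle:
  {T9} + {R2, C9, J6, Y6}: 20 + 86 = 106
  {R2} + {T9, C9, J6, Y6}: 42 + 76 = 118
  {T9, R2} + {C9, J6, Y6}: 62 + 76 = 138
  {C9} + {T9, R2, J6, Y6}: 48 + 86 = 134
  {T9, C9} + {R2, J6, Y6}: 67 + 86 = 153
  {R2, C9} + {T9, J6, Y6}: 60 + 76 = 136
  … (15 splits in total)
Best: vehicle 1 00 → T9 → 00 = 20; vehicle 2 00 → J6 → R2 → C9 → Y6 → 00 = 86; combined 106.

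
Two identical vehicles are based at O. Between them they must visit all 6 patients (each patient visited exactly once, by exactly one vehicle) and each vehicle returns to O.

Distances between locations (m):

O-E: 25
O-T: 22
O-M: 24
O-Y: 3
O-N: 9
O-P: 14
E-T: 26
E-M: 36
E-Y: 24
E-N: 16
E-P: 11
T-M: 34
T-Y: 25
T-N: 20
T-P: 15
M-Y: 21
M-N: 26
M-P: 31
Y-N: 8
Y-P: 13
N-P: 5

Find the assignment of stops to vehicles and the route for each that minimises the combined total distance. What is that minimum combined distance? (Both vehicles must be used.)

Minimum combined distance: 115 m.

Try each way of splitting the stops between the two vehicles (each non-empty) and, for each split, find the best tour for each vehicle:
  {E} + {T, M, Y, N, P}: 50 + 87 = 137
  {T} + {E, M, Y, N, P}: 44 + 85 = 129
  {E, T} + {M, Y, N, P}: 73 + 69 = 142
  {M} + {E, T, Y, N, P}: 48 + 75 = 123
  {E, M} + {T, Y, N, P}: 85 + 53 = 138
  {T, M} + {E, Y, N, P}: 80 + 52 = 132
  … (31 splits in total)
  {Y} + {E, T, M, N, P}: 6 + 109 = 115  ← best
Best: vehicle 1 O → Y → O = 6; vehicle 2 O → M → T → E → P → N → O = 109; combined 115.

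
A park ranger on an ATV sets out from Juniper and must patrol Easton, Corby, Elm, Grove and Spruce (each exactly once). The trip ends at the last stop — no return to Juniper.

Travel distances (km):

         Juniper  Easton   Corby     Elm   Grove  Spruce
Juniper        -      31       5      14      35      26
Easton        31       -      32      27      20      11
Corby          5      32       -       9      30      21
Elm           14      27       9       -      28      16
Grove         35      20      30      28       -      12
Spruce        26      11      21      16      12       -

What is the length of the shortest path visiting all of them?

There are 5! = 120 possible orderings.
Juniper → Easton → Corby → Elm → Grove → Spruce: 31+32+9+28+12 = 112
Juniper → Easton → Corby → Elm → Spruce → Grove: 31+32+9+16+12 = 100
Juniper → Easton → Corby → Grove → Elm → Spruce: 31+32+30+28+16 = 137
Juniper → Easton → Corby → Grove → Spruce → Elm: 31+32+30+12+16 = 121
Juniper → Easton → Corby → Spruce → Elm → Grove: 31+32+21+16+28 = 128
Juniper → Easton → Corby → Spruce → Grove → Elm: 31+32+21+12+28 = 124
Juniper → Easton → Elm → Corby → Grove → Spruce: 31+27+9+30+12 = 109
Juniper → Easton → Elm → Corby → Spruce → Grove: 31+27+9+21+12 = 100
Juniper → Easton → Elm → Grove → Corby → Spruce: 31+27+28+30+21 = 137
Juniper → Easton → Elm → Grove → Spruce → Corby: 31+27+28+12+21 = 119
Juniper → Easton → Elm → Spruce → Corby → Grove: 31+27+16+21+30 = 125
Juniper → Easton → Elm → Spruce → Grove → Corby: 31+27+16+12+30 = 116
Juniper → Easton → Grove → Corby → Elm → Spruce: 31+20+30+9+16 = 106
Juniper → Easton → Grove → Corby → Spruce → Elm: 31+20+30+21+16 = 118
… (106 more)
Juniper → Corby → Elm → Spruce → Easton → Grove: 5+9+16+11+20 = 61  ← best
The minimum is 61.
One shortest path: Juniper → Corby → Elm → Spruce → Easton → Grove.

Minimum one-way distance = 61 km.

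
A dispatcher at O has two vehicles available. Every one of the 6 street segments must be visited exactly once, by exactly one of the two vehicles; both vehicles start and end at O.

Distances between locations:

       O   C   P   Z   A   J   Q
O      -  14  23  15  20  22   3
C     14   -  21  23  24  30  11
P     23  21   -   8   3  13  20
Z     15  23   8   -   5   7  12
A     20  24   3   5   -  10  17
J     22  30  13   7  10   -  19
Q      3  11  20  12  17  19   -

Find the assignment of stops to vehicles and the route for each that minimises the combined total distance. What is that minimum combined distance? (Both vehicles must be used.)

76 — the smallest possible combined total.

Try each way of splitting the stops between the two vehicles (each non-empty) and, for each split, find the best tour for each vehicle:
  {C} + {P, Z, A, J, Q}: 28 + 58 = 86
  {P} + {C, Z, A, J, Q}: 46 + 70 = 116
  {C, P} + {Z, A, J, Q}: 58 + 52 = 110
  {Z} + {C, P, A, J, Q}: 30 + 70 = 100
  {C, Z} + {P, A, J, Q}: 52 + 58 = 110
  {P, Z} + {C, A, J, Q}: 46 + 70 = 116
  … (31 splits in total)
  {C, P, Z, A, J} + {Q}: 70 + 6 = 76  ← best
Best: vehicle 1 O → C → P → A → J → Z → O = 70; vehicle 2 O → Q → O = 6; combined 76.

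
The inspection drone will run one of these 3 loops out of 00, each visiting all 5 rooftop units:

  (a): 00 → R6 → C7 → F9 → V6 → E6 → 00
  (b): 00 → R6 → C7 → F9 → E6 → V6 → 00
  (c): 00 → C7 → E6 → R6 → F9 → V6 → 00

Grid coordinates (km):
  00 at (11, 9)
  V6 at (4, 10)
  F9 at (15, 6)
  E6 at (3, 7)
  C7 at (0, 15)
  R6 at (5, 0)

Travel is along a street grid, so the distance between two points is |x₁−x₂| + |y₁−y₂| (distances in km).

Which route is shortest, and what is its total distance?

(a): 15 + 20 + 24 + 15 + 4 + 10 = 88
(b): 15 + 20 + 24 + 13 + 4 + 8 = 84
(c): 17 + 11 + 9 + 16 + 15 + 8 = 76

Shortest is (c), total 76 km.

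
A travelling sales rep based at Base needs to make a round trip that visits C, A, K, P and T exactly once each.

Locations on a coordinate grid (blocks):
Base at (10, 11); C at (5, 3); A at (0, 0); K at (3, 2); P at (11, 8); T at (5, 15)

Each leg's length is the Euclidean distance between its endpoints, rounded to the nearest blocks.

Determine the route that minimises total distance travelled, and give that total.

Shortest round trip = 39 blocks.

There are 60 distinct closed tours to check (reversals are equivalent).
Base - C - A - K - P - T - Base: 9+6+4+10+9+6 = 44
Base - C - A - K - T - P - Base: 9+6+4+13+9+3 = 44
Base - C - A - P - K - T - Base: 9+6+14+10+13+6 = 58
Base - C - A - P - T - K - Base: 9+6+14+9+13+11 = 62
Base - C - A - T - K - P - Base: 9+6+16+13+10+3 = 57
Base - C - A - T - P - K - Base: 9+6+16+9+10+11 = 61
Base - C - K - A - P - T - Base: 9+2+4+14+9+6 = 44
Base - C - K - A - T - P - Base: 9+2+4+16+9+3 = 43
Base - C - K - P - A - T - Base: 9+2+10+14+16+6 = 57
Base - C - K - P - T - A - Base: 9+2+10+9+16+15 = 61
Base - C - K - T - A - P - Base: 9+2+13+16+14+3 = 57
Base - C - K - T - P - A - Base: 9+2+13+9+14+15 = 62
Base - C - P - A - K - T - Base: 9+8+14+4+13+6 = 54
Base - C - P - A - T - K - Base: 9+8+14+16+13+11 = 71
… (46 more)
Base - P - C - K - A - T - Base: 3+8+2+4+16+6 = 39  ← best
The minimum is 39.
One optimal route: Base → P → C → K → A → T → Base (or its reverse).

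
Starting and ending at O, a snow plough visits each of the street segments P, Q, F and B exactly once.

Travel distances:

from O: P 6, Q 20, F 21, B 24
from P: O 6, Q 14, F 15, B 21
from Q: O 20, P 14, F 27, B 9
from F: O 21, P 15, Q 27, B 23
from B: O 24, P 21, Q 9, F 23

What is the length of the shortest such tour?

Shortest round trip = 73.

O → P → Q → F → B → O: 6+14+27+23+24 = 94
O → P → Q → B → F → O: 6+14+9+23+21 = 73
O → P → F → Q → B → O: 6+15+27+9+24 = 81
O → P → F → B → Q → O: 6+15+23+9+20 = 73
O → P → B → Q → F → O: 6+21+9+27+21 = 84
O → P → B → F → Q → O: 6+21+23+27+20 = 97
O → Q → P → F → B → O: 20+14+15+23+24 = 96
O → Q → P → B → F → O: 20+14+21+23+21 = 99
O → Q → F → P → B → O: 20+27+15+21+24 = 107
O → Q → B → P → F → O: 20+9+21+15+21 = 86
O → F → P → Q → B → O: 21+15+14+9+24 = 83
O → F → Q → P → B → O: 21+27+14+21+24 = 107
The minimum is 73.
One optimal route: O → P → Q → B → F → O (or its reverse).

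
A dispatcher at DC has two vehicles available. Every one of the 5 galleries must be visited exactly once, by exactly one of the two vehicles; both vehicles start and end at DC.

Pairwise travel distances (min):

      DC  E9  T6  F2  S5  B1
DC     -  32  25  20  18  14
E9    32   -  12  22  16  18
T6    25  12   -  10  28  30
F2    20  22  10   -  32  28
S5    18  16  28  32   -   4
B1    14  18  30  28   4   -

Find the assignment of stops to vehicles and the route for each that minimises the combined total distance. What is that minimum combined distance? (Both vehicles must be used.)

There are 2^4 − 1 = 15 ways to divide the 5 stops into two non-empty groups. For each, the best each vehicle can do is its own shortest tour through its group:
  {E9} + {T6, F2, S5, B1}: 64 + 76 = 140
  {T6} + {E9, F2, S5, B1}: 50 + 76 = 126
  {E9, T6} + {F2, S5, B1}: 69 + 70 = 139
  {F2} + {E9, T6, S5, B1}: 40 + 71 = 111
  {E9, F2} + {T6, S5, B1}: 74 + 71 = 145
  {T6, F2} + {E9, S5, B1}: 55 + 66 = 121
  … (15 splits in total)
  {E9, T6, F2, S5} + {B1}: 76 + 28 = 104  ← best
Best: vehicle 1 DC → F2 → T6 → E9 → S5 → DC = 76; vehicle 2 DC → B1 → DC = 28; combined 104.

Minimum combined distance: 104 min.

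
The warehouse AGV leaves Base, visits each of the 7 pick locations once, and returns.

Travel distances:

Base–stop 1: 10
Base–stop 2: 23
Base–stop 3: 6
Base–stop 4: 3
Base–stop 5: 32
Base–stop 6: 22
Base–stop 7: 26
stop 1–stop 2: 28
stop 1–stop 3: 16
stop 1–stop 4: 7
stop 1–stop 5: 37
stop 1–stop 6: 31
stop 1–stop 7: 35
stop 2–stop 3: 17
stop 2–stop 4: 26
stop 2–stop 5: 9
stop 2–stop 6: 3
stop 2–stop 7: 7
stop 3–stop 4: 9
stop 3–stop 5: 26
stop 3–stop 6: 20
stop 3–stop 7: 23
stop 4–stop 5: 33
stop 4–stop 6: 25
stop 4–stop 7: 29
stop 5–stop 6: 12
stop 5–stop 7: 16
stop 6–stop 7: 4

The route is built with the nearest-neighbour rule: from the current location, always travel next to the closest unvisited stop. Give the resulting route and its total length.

Nearest-neighbour total = 98; route Base → stop 4 → stop 1 → stop 3 → stop 2 → stop 6 → stop 7 → stop 5 → Base.

From Base: distances to unvisited — stop 4=3, stop 3=6, stop 1=10, stop 6=22, stop 2=23, stop 7=26, stop 5=32. Nearest is stop 4 (3).
From stop 4: distances to unvisited — stop 1=7, stop 3=9, stop 6=25, stop 2=26, stop 7=29, stop 5=33. Nearest is stop 1 (7).
From stop 1: distances to unvisited — stop 3=16, stop 2=28, stop 6=31, stop 7=35, stop 5=37. Nearest is stop 3 (16).
From stop 3: distances to unvisited — stop 2=17, stop 6=20, stop 7=23, stop 5=26. Nearest is stop 2 (17).
From stop 2: distances to unvisited — stop 6=3, stop 7=7, stop 5=9. Nearest is stop 6 (3).
From stop 6: distances to unvisited — stop 7=4, stop 5=12. Nearest is stop 7 (4).
From stop 7: distances to unvisited — stop 5=16. Nearest is stop 5 (16).
Return stop 5→Base: 32.
Total = 3 + 7 + 16 + 17 + 3 + 4 + 16 + 32 = 98.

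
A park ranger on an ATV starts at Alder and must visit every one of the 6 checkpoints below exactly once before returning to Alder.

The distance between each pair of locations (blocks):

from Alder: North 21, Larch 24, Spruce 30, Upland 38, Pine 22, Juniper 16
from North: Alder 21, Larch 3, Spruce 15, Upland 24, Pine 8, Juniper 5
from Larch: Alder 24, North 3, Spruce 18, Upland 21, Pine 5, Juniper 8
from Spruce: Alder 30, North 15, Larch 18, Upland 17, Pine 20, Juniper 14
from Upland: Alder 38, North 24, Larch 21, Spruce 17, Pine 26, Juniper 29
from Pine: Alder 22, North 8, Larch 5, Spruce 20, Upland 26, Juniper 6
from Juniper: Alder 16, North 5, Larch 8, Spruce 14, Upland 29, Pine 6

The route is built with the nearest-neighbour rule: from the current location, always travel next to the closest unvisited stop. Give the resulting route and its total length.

104 blocks along Alder → Juniper → North → Larch → Pine → Spruce → Upland → Alder.

From Alder: distances to unvisited — Juniper=16, North=21, Pine=22, Larch=24, Spruce=30, Upland=38. Nearest is Juniper (16).
From Juniper: distances to unvisited — North=5, Pine=6, Larch=8, Spruce=14, Upland=29. Nearest is North (5).
From North: distances to unvisited — Larch=3, Pine=8, Spruce=15, Upland=24. Nearest is Larch (3).
From Larch: distances to unvisited — Pine=5, Spruce=18, Upland=21. Nearest is Pine (5).
From Pine: distances to unvisited — Spruce=20, Upland=26. Nearest is Spruce (20).
From Spruce: distances to unvisited — Upland=17. Nearest is Upland (17).
Return Upland→Alder: 38.
Total = 16 + 5 + 3 + 5 + 20 + 17 + 38 = 104.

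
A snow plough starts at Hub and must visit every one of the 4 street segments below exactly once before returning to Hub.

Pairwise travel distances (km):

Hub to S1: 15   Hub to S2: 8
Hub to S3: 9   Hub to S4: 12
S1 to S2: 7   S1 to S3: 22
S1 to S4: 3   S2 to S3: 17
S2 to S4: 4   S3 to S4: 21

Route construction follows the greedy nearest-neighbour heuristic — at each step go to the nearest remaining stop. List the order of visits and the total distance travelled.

Total distance 46 km via the nearest-neighbour route Hub → S2 → S4 → S1 → S3 → Hub.

At Hub the remaining stops are S2 8, S3 9, S4 12, S1 15; go to S2.
At S2 the remaining stops are S4 4, S1 7, S3 17; go to S4.
At S4 the remaining stops are S1 3, S3 21; go to S1.
At S1 the remaining stops are S3 22; go to S3.
Return S3→Hub: 9.
Total = 8 + 4 + 3 + 22 + 9 = 46.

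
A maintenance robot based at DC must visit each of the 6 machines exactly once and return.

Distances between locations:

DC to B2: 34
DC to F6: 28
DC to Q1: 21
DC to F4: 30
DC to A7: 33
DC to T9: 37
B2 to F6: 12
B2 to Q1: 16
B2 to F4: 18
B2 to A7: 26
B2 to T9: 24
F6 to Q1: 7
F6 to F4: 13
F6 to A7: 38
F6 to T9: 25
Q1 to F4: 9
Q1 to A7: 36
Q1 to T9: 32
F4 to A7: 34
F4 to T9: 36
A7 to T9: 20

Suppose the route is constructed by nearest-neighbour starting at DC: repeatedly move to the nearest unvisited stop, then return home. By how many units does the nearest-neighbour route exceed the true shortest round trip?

DC: Q1=21, F6=28, F4=30, A7=33, B2=34, T9=37 ⇒ Q1
Q1: F6=7, F4=9, B2=16, T9=32, A7=36 ⇒ F6
F6: B2=12, F4=13, T9=25, A7=38 ⇒ B2
B2: F4=18, T9=24, A7=26 ⇒ F4
F4: A7=34, T9=36 ⇒ A7
A7: T9=20 ⇒ T9
NN route DC → Q1 → F6 → B2 → F4 → A7 → T9 → DC costs 149.
Optimal: DC → Q1 → F4 → F6 → B2 → T9 → A7 → DC costs 132 (by enumerating all 360 distinct tours).
Excess = 149 − 132 = 17.

17 longer than the optimal tour.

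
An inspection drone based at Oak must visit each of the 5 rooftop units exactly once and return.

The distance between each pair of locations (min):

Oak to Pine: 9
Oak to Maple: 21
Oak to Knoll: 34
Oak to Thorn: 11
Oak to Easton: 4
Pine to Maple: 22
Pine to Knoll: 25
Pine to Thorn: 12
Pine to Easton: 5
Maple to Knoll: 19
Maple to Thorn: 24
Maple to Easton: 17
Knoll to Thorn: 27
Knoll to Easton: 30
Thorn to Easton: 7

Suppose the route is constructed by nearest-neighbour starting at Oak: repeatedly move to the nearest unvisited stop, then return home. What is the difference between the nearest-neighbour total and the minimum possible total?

The nearest-neighbour route is 10 min longer than optimal.

From Oak: Easton=4, Pine=9, Thorn=11, Maple=21, Knoll=34 → choose Easton (4).
From Easton: Pine=5, Thorn=7, Maple=17, Knoll=30 → choose Pine (5).
From Pine: Thorn=12, Maple=22, Knoll=25 → choose Thorn (12).
From Thorn: Maple=24, Knoll=27 → choose Maple (24).
From Maple: Knoll=19 → choose Knoll (19).
NN route Oak → Easton → Pine → Thorn → Maple → Knoll → Oak costs 98.
Optimal: Oak → Pine → Maple → Knoll → Thorn → Easton → Oak costs 88 (by enumerating all 60 distinct tours).
Excess = 98 − 88 = 10.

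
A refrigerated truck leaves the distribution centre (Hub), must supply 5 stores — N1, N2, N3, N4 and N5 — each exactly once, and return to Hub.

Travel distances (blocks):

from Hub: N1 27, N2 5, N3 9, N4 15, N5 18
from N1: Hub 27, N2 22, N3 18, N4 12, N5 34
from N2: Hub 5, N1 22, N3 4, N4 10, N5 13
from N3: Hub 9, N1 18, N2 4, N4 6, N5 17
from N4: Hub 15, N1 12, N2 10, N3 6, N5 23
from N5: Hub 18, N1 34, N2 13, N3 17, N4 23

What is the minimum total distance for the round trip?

There are 60 distinct closed tours to check (reversals are equivalent).
Hub → N1 → N2 → N3 → N4 → N5 → Hub: 27+22+4+6+23+18 = 100
Hub → N1 → N2 → N3 → N5 → N4 → Hub: 27+22+4+17+23+15 = 108
Hub → N1 → N2 → N4 → N3 → N5 → Hub: 27+22+10+6+17+18 = 100
Hub → N1 → N2 → N4 → N5 → N3 → Hub: 27+22+10+23+17+9 = 108
Hub → N1 → N2 → N5 → N3 → N4 → Hub: 27+22+13+17+6+15 = 100
Hub → N1 → N2 → N5 → N4 → N3 → Hub: 27+22+13+23+6+9 = 100
Hub → N1 → N3 → N2 → N4 → N5 → Hub: 27+18+4+10+23+18 = 100
Hub → N1 → N3 → N2 → N5 → N4 → Hub: 27+18+4+13+23+15 = 100
Hub → N1 → N3 → N4 → N2 → N5 → Hub: 27+18+6+10+13+18 = 92
Hub → N1 → N3 → N4 → N5 → N2 → Hub: 27+18+6+23+13+5 = 92
Hub → N1 → N3 → N5 → N2 → N4 → Hub: 27+18+17+13+10+15 = 100
Hub → N1 → N3 → N5 → N4 → N2 → Hub: 27+18+17+23+10+5 = 100
Hub → N1 → N4 → N2 → N3 → N5 → Hub: 27+12+10+4+17+18 = 88
Hub → N1 → N4 → N2 → N5 → N3 → Hub: 27+12+10+13+17+9 = 88
… (46 more)
Hub → N2 → N3 → N4 → N1 → N5 → Hub: 5+4+6+12+34+18 = 79  ← best
The minimum is 79.
One optimal route: Hub → N2 → N3 → N4 → N1 → N5 → Hub (or its reverse).

Minimum total distance: 79 blocks.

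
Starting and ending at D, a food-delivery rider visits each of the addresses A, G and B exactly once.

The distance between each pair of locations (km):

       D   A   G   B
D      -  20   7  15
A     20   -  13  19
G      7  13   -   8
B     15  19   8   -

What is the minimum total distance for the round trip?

D → A → G → B → D: 20+13+8+15 = 56
D → A → B → G → D: 20+19+8+7 = 54
D → G → A → B → D: 7+13+19+15 = 54
The minimum is 54.
One optimal route: D → A → B → G → D (or its reverse).

Minimum total distance: 54 km.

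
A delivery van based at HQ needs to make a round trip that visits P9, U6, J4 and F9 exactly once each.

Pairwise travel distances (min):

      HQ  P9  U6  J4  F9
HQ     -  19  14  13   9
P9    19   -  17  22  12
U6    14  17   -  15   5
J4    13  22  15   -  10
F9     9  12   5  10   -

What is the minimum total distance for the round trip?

64 min — the shortest possible round trip.

HQ - P9 - U6 - J4 - F9 - HQ: 19+17+15+10+9 = 70
HQ - P9 - U6 - F9 - J4 - HQ: 19+17+5+10+13 = 64
HQ - P9 - J4 - U6 - F9 - HQ: 19+22+15+5+9 = 70
HQ - P9 - J4 - F9 - U6 - HQ: 19+22+10+5+14 = 70
HQ - P9 - F9 - U6 - J4 - HQ: 19+12+5+15+13 = 64
HQ - P9 - F9 - J4 - U6 - HQ: 19+12+10+15+14 = 70
HQ - U6 - P9 - J4 - F9 - HQ: 14+17+22+10+9 = 72
HQ - U6 - P9 - F9 - J4 - HQ: 14+17+12+10+13 = 66
HQ - U6 - J4 - P9 - F9 - HQ: 14+15+22+12+9 = 72
HQ - U6 - F9 - P9 - J4 - HQ: 14+5+12+22+13 = 66
HQ - J4 - P9 - U6 - F9 - HQ: 13+22+17+5+9 = 66
HQ - J4 - U6 - P9 - F9 - HQ: 13+15+17+12+9 = 66
The minimum is 64.
One optimal route: HQ → P9 → U6 → F9 → J4 → HQ (or its reverse).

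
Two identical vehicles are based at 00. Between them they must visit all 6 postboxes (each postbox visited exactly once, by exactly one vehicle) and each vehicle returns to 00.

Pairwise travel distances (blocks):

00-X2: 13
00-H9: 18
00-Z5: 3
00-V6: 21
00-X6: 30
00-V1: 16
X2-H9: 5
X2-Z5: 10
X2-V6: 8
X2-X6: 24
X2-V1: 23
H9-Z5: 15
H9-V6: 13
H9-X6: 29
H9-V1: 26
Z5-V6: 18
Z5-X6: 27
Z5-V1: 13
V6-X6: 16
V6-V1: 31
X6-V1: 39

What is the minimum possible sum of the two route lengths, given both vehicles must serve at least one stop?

Minimum combined distance: 107 blocks.

There are 2^5 − 1 = 31 ways to divide the 6 stops into two non-empty groups. For each, the best each vehicle can do is its own shortest tour through its group:
  {X2} + {H9, Z5, V6, X6, V1}: 26 + 101 = 127
  {H9} + {X2, Z5, V6, X6, V1}: 36 + 92 = 128
  {X2, H9} + {Z5, V6, X6, V1}: 36 + 92 = 128
  {Z5} + {X2, H9, V6, X6, V1}: 6 + 101 = 107
  {X2, Z5} + {H9, V6, X6, V1}: 26 + 101 = 127
  {H9, Z5} + {X2, V6, X6, V1}: 36 + 92 = 128
  … (31 splits in total)
Best: vehicle 1 00 → Z5 → 00 = 6; vehicle 2 00 → X6 → V6 → X2 → H9 → V1 → 00 = 101; combined 107.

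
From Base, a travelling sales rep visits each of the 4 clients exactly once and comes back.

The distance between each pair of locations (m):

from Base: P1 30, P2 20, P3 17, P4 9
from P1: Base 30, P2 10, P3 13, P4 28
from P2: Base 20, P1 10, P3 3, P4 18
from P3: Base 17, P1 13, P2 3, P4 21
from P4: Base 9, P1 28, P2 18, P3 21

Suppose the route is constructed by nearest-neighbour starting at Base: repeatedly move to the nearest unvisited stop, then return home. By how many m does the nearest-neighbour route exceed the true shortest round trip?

From Base: P4=9, P3=17, P2=20, P1=30 → choose P4 (9).
From P4: P2=18, P3=21, P1=28 → choose P2 (18).
From P2: P3=3, P1=10 → choose P3 (3).
From P3: P1=13 → choose P1 (13).
NN route Base → P4 → P2 → P3 → P1 → Base costs 73.
Optimal: Base → P3 → P1 → P2 → P4 → Base costs 67 (by enumerating all 12 distinct tours).
Excess = 73 − 67 = 6.

6 m longer than the optimal tour.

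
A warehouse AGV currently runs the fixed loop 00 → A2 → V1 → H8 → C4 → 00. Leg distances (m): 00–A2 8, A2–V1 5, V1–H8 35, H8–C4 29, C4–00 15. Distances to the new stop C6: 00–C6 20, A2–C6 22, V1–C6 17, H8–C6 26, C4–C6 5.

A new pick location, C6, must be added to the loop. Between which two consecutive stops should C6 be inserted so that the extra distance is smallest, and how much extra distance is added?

Minimum extra distance: 2 m, inserting C6 between H8 and C4.

Insertion cost between consecutive stops i–j is d(i,C6) + d(C6,j) − d(i,j):
  between 00 and A2: 20 + 22 − 8 = 34
  between A2 and V1: 22 + 17 − 5 = 34
  between V1 and H8: 17 + 26 − 35 = 8
  between H8 and C4: 26 + 5 − 29 = 2
  between C4 and 00: 5 + 20 − 15 = 10
Cheapest insertion is between H8 and C4, adding 2.
New total = 92 + 2 = 94.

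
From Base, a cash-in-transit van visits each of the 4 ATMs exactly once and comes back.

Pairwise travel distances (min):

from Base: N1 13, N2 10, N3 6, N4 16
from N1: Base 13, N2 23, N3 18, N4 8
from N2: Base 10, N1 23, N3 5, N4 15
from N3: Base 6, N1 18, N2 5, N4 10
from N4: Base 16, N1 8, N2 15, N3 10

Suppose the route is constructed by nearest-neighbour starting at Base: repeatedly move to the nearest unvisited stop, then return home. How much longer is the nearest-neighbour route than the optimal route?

Base: N3=6, N2=10, N1=13, N4=16 ⇒ N3
N3: N2=5, N4=10, N1=18 ⇒ N2
N2: N4=15, N1=23 ⇒ N4
N4: N1=8 ⇒ N1
NN route Base → N3 → N2 → N4 → N1 → Base costs 47.
Optimal: Base → N1 → N4 → N3 → N2 → Base costs 46 (by enumerating all 12 distinct tours).
Excess = 47 − 46 = 1.

The nearest-neighbour route is 1 min longer than optimal.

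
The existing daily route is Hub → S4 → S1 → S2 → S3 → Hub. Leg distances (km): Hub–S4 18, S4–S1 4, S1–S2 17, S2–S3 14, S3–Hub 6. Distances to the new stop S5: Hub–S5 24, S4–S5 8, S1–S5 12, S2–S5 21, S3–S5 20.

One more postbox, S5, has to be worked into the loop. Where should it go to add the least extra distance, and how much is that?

Insertion cost between consecutive stops i–j is d(i,S5) + d(S5,j) − d(i,j):
  between Hub and S4: 24 + 8 − 18 = 14
  between S4 and S1: 8 + 12 − 4 = 16
  between S1 and S2: 12 + 21 − 17 = 16
  between S2 and S3: 21 + 20 − 14 = 27
  between S3 and Hub: 20 + 24 − 6 = 38
Cheapest insertion is between Hub and S4, adding 14.
New total = 59 + 14 = 73.

Adding 14 km by placing S5 on the Hub–S4 leg.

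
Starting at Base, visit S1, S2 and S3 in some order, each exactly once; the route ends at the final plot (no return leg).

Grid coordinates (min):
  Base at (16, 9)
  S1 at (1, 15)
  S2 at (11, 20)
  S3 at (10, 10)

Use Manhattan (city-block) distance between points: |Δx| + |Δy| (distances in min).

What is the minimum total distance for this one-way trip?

Shortest open route: 33 min.

There are 3! = 6 possible orderings.
Base→S1→S2→S3: 21+15+11 = 47
Base→S1→S3→S2: 21+14+11 = 46
Base→S2→S1→S3: 16+15+14 = 45
Base→S2→S3→S1: 16+11+14 = 41
Base→S3→S1→S2: 7+14+15 = 36
Base→S3→S2→S1: 7+11+15 = 33
The minimum is 33.
One shortest path: Base → S3 → S2 → S1.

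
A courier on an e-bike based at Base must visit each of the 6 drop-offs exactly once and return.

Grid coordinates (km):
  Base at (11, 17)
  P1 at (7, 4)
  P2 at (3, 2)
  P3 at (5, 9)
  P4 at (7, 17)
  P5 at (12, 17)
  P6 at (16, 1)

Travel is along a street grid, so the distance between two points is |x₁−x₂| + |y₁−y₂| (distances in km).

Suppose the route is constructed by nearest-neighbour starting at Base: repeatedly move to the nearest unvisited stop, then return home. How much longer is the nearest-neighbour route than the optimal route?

Excess over optimum: 2 km.

From Base: P5=1, P4=4, P3=14, P1=17, P6=21, P2=23 → choose P5 (1).
From P5: P4=5, P3=15, P1=18, P6=20, P2=24 → choose P4 (5).
From P4: P3=10, P1=13, P2=19, P6=25 → choose P3 (10).
From P3: P1=7, P2=9, P6=19 → choose P1 (7).
From P1: P2=6, P6=12 → choose P2 (6).
From P2: P6=14 → choose P6 (14).
NN route Base → P5 → P4 → P3 → P1 → P2 → P6 → Base costs 64.
Optimal: Base → P4 → P3 → P1 → P2 → P6 → P5 → Base costs 62 (by enumerating all 360 distinct tours).
Excess = 64 − 62 = 2.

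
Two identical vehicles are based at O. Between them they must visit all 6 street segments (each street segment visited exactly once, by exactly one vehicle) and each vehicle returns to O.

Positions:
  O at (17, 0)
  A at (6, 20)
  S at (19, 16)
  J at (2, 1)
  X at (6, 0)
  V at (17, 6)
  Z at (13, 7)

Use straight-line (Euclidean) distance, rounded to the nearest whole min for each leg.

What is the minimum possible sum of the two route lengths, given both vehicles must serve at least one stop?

There are 2^5 − 1 = 31 ways to divide the 6 stops into two non-empty groups. For each, the best each vehicle can do is its own shortest tour through its group:
  {A} + {S, J, X, V, Z}: 46 + 55 = 101
  {S} + {A, J, X, V, Z}: 32 + 59 = 91
  {A, S} + {J, X, V, Z}: 53 + 38 = 91
  {J} + {A, S, X, V, Z}: 30 + 66 = 96
  {A, J} + {S, X, V, Z}: 57 + 48 = 105
  {S, J} + {A, X, V, Z}: 54 + 56 = 110
  … (31 splits in total)
  {V} + {A, S, J, X, Z}: 12 + 67 = 79  ← best
Best: vehicle 1 O → V → O = 12; vehicle 2 O → X → J → A → S → Z → O = 67; combined 79.

79 min — the smallest possible combined total.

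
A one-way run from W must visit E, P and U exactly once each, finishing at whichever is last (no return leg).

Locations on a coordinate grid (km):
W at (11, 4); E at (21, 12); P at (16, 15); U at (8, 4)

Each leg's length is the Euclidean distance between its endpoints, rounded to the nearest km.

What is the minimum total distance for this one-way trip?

There are 3! = 6 possible orderings.
W - E - P - U: 13+6+14 = 33
W - E - U - P: 13+15+14 = 42
W - P - E - U: 12+6+15 = 33
W - P - U - E: 12+14+15 = 41
W - U - E - P: 3+15+6 = 24
W - U - P - E: 3+14+6 = 23
The minimum is 23.
One shortest path: W → U → P → E.

23 km — the minimum one-way total.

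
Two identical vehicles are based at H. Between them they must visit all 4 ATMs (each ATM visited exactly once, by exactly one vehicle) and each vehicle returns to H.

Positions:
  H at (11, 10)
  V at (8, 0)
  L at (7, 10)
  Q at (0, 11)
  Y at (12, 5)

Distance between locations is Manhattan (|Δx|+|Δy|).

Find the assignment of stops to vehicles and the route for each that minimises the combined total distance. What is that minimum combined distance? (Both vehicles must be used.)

Check every non-empty split of the stops between the two vehicles; for each half take its own optimal tour:
  {V} + {L, Q, Y}: 26 + 36 = 62
  {L} + {V, Q, Y}: 8 + 46 = 54
  {V, L} + {Q, Y}: 28 + 36 = 64
  {Q} + {V, L, Y}: 24 + 30 = 54
  {V, Q} + {L, Y}: 44 + 20 = 64
  {L, Q} + {V, Y}: 24 + 28 = 52
  … (7 splits in total)
Best: vehicle 1 H → L → Q → H = 24; vehicle 2 H → V → Y → H = 28; combined 52.

Minimum combined distance: 52.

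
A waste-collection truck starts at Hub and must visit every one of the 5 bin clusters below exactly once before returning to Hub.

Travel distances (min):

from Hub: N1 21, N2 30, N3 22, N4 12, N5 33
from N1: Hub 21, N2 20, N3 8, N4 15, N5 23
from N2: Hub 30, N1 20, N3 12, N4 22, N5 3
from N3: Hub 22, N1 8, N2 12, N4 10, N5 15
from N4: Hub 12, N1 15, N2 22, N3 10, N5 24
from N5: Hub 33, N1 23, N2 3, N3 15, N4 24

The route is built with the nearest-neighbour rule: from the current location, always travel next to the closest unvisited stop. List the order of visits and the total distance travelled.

Nearest-neighbour total = 86 min; route Hub → N4 → N3 → N1 → N2 → N5 → Hub.

From Hub: distances to unvisited — N4=12, N1=21, N3=22, N2=30, N5=33. Nearest is N4 (12).
From N4: distances to unvisited — N3=10, N1=15, N2=22, N5=24. Nearest is N3 (10).
From N3: distances to unvisited — N1=8, N2=12, N5=15. Nearest is N1 (8).
From N1: distances to unvisited — N2=20, N5=23. Nearest is N2 (20).
From N2: distances to unvisited — N5=3. Nearest is N5 (3).
Return N5→Hub: 33.
Total = 12 + 10 + 8 + 20 + 3 + 33 = 86.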